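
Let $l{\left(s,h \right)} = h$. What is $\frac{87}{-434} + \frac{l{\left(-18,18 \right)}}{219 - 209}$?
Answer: $\frac{3471}{2170} \approx 1.5995$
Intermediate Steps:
$\frac{87}{-434} + \frac{l{\left(-18,18 \right)}}{219 - 209} = \frac{87}{-434} + \frac{18}{219 - 209} = 87 \left(- \frac{1}{434}\right) + \frac{18}{219 - 209} = - \frac{87}{434} + \frac{18}{219 - 209} = - \frac{87}{434} + \frac{18}{10} = - \frac{87}{434} + 18 \cdot \frac{1}{10} = - \frac{87}{434} + \frac{9}{5} = \frac{3471}{2170}$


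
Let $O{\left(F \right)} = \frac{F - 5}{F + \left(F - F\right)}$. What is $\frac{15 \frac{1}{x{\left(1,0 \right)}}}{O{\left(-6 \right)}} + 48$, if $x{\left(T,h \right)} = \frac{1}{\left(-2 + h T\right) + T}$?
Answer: $\frac{438}{11} \approx 39.818$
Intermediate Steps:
$x{\left(T,h \right)} = \frac{1}{-2 + T + T h}$ ($x{\left(T,h \right)} = \frac{1}{\left(-2 + T h\right) + T} = \frac{1}{-2 + T + T h}$)
$O{\left(F \right)} = \frac{-5 + F}{F}$ ($O{\left(F \right)} = \frac{-5 + F}{F + 0} = \frac{-5 + F}{F}$)
$\frac{15 \frac{1}{x{\left(1,0 \right)}}}{O{\left(-6 \right)}} + 48 = \frac{15 \frac{1}{\frac{1}{-2 + 1 + 1 \cdot 0}}}{\frac{1}{-6} \left(-5 - 6\right)} + 48 = \frac{15 \frac{1}{\frac{1}{-2 + 1 + 0}}}{\left(- \frac{1}{6}\right) \left(-11\right)} + 48 = \frac{15 \frac{1}{\frac{1}{-1}}}{\frac{11}{6}} + 48 = \frac{6 \frac{15}{-1}}{11} + 48 = \frac{6 \cdot 15 \left(-1\right)}{11} + 48 = \frac{6}{11} \left(-15\right) + 48 = - \frac{90}{11} + 48 = \frac{438}{11}$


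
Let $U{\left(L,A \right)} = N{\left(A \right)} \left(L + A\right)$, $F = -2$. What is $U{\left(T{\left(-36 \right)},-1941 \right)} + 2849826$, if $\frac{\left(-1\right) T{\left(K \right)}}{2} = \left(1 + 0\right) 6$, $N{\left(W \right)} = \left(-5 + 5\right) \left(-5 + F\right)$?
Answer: $2849826$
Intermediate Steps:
$N{\left(W \right)} = 0$ ($N{\left(W \right)} = \left(-5 + 5\right) \left(-5 - 2\right) = 0 \left(-7\right) = 0$)
$T{\left(K \right)} = -12$ ($T{\left(K \right)} = - 2 \left(1 + 0\right) 6 = - 2 \cdot 1 \cdot 6 = \left(-2\right) 6 = -12$)
$U{\left(L,A \right)} = 0$ ($U{\left(L,A \right)} = 0 \left(L + A\right) = 0 \left(A + L\right) = 0$)
$U{\left(T{\left(-36 \right)},-1941 \right)} + 2849826 = 0 + 2849826 = 2849826$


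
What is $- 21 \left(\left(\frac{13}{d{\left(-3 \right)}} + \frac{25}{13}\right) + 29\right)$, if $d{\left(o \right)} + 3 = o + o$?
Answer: $- \frac{24143}{39} \approx -619.05$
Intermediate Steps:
$d{\left(o \right)} = -3 + 2 o$ ($d{\left(o \right)} = -3 + \left(o + o\right) = -3 + 2 o$)
$- 21 \left(\left(\frac{13}{d{\left(-3 \right)}} + \frac{25}{13}\right) + 29\right) = - 21 \left(\left(\frac{13}{-3 + 2 \left(-3\right)} + \frac{25}{13}\right) + 29\right) = - 21 \left(\left(\frac{13}{-3 - 6} + 25 \cdot \frac{1}{13}\right) + 29\right) = - 21 \left(\left(\frac{13}{-9} + \frac{25}{13}\right) + 29\right) = - 21 \left(\left(13 \left(- \frac{1}{9}\right) + \frac{25}{13}\right) + 29\right) = - 21 \left(\left(- \frac{13}{9} + \frac{25}{13}\right) + 29\right) = - 21 \left(\frac{56}{117} + 29\right) = \left(-21\right) \frac{3449}{117} = - \frac{24143}{39}$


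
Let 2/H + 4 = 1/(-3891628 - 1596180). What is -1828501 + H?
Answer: -40137862467349/21951233 ≈ -1.8285e+6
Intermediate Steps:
H = -10975616/21951233 (H = 2/(-4 + 1/(-3891628 - 1596180)) = 2/(-4 + 1/(-5487808)) = 2/(-4 - 1/5487808) = 2/(-21951233/5487808) = 2*(-5487808/21951233) = -10975616/21951233 ≈ -0.50000)
-1828501 + H = -1828501 - 10975616/21951233 = -40137862467349/21951233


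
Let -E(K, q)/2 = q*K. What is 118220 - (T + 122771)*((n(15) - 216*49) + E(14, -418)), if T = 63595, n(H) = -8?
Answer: -207120772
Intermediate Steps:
E(K, q) = -2*K*q (E(K, q) = -2*q*K = -2*K*q)
118220 - (T + 122771)*((n(15) - 216*49) + E(14, -418)) = 118220 - (63595 + 122771)*((-8 - 216*49) - 2*14*(-418)) = 118220 - 186366*((-8 - 10584) + 11704) = 118220 - 186366*(-10592 + 11704) = 118220 - 186366*1112 = 118220 - 1*207238992 = 118220 - 207238992 = -207120772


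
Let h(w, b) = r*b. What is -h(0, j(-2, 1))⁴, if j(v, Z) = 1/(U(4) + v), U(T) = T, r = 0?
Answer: 0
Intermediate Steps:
j(v, Z) = 1/(4 + v)
h(w, b) = 0 (h(w, b) = 0*b = 0)
-h(0, j(-2, 1))⁴ = -1*0⁴ = -1*0 = 0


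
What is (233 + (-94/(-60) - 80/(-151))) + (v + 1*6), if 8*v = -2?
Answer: 2182069/9060 ≈ 240.85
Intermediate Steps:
v = -1/4 (v = (1/8)*(-2) = -1/4 ≈ -0.25000)
(233 + (-94/(-60) - 80/(-151))) + (v + 1*6) = (233 + (-94/(-60) - 80/(-151))) + (-1/4 + 1*6) = (233 + (-94*(-1/60) - 80*(-1/151))) + (-1/4 + 6) = (233 + (47/30 + 80/151)) + 23/4 = (233 + 9497/4530) + 23/4 = 1064987/4530 + 23/4 = 2182069/9060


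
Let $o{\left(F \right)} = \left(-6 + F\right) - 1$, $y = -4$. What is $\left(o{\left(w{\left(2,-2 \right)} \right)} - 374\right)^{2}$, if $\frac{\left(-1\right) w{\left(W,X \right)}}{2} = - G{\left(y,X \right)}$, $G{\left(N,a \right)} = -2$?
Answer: $148225$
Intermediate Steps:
$w{\left(W,X \right)} = -4$ ($w{\left(W,X \right)} = - 2 \left(\left(-1\right) \left(-2\right)\right) = \left(-2\right) 2 = -4$)
$o{\left(F \right)} = -7 + F$
$\left(o{\left(w{\left(2,-2 \right)} \right)} - 374\right)^{2} = \left(\left(-7 - 4\right) - 374\right)^{2} = \left(-11 - 374\right)^{2} = \left(-385\right)^{2} = 148225$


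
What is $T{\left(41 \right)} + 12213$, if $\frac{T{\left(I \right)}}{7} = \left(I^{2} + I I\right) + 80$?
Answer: $36307$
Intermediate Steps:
$T{\left(I \right)} = 560 + 14 I^{2}$ ($T{\left(I \right)} = 7 \left(\left(I^{2} + I I\right) + 80\right) = 7 \left(\left(I^{2} + I^{2}\right) + 80\right) = 7 \left(2 I^{2} + 80\right) = 7 \left(80 + 2 I^{2}\right) = 560 + 14 I^{2}$)
$T{\left(41 \right)} + 12213 = \left(560 + 14 \cdot 41^{2}\right) + 12213 = \left(560 + 14 \cdot 1681\right) + 12213 = \left(560 + 23534\right) + 12213 = 24094 + 12213 = 36307$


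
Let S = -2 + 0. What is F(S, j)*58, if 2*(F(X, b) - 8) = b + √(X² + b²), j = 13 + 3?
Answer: 928 + 58*√65 ≈ 1395.6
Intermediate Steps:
S = -2
j = 16
F(X, b) = 8 + b/2 + √(X² + b²)/2 (F(X, b) = 8 + (b + √(X² + b²))/2 = 8 + (b/2 + √(X² + b²)/2) = 8 + b/2 + √(X² + b²)/2)
F(S, j)*58 = (8 + (½)*16 + √((-2)² + 16²)/2)*58 = (8 + 8 + √(4 + 256)/2)*58 = (8 + 8 + √260/2)*58 = (8 + 8 + (2*√65)/2)*58 = (8 + 8 + √65)*58 = (16 + √65)*58 = 928 + 58*√65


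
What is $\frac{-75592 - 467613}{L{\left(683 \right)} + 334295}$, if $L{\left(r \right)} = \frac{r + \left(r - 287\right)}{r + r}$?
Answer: $- \frac{57078310}{35126773} \approx -1.6249$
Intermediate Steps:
$L{\left(r \right)} = \frac{-287 + 2 r}{2 r}$ ($L{\left(r \right)} = \frac{r + \left(r - 287\right)}{2 r} = \left(r + \left(-287 + r\right)\right) \frac{1}{2 r} = \left(-287 + 2 r\right) \frac{1}{2 r} = \frac{-287 + 2 r}{2 r}$)
$\frac{-75592 - 467613}{L{\left(683 \right)} + 334295} = \frac{-75592 - 467613}{\frac{- \frac{287}{2} + 683}{683} + 334295} = - \frac{543205}{\frac{1}{683} \cdot \frac{1079}{2} + 334295} = - \frac{543205}{\frac{1079}{1366} + 334295} = - \frac{543205}{\frac{456648049}{1366}} = \left(-543205\right) \frac{1366}{456648049} = - \frac{57078310}{35126773}$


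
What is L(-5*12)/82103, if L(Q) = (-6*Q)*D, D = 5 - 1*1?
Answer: 1440/82103 ≈ 0.017539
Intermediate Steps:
D = 4 (D = 5 - 1 = 4)
L(Q) = -24*Q (L(Q) = -6*Q*4 = -24*Q)
L(-5*12)/82103 = -(-120)*12/82103 = -24*(-60)*(1/82103) = 1440*(1/82103) = 1440/82103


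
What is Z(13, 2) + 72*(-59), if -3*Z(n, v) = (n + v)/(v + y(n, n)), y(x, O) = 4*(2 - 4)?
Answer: -25483/6 ≈ -4247.2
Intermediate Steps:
y(x, O) = -8 (y(x, O) = 4*(-2) = -8)
Z(n, v) = -(n + v)/(3*(-8 + v)) (Z(n, v) = -(n + v)/(3*(v - 8)) = -(n + v)/(3*(-8 + v)))
Z(13, 2) + 72*(-59) = (-1*13 - 1*2)/(3*(-8 + 2)) + 72*(-59) = (1/3)*(-13 - 2)/(-6) - 4248 = (1/3)*(-1/6)*(-15) - 4248 = 5/6 - 4248 = -25483/6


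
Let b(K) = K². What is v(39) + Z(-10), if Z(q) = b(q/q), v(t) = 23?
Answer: 24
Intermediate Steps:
Z(q) = 1 (Z(q) = (q/q)² = 1² = 1)
v(39) + Z(-10) = 23 + 1 = 24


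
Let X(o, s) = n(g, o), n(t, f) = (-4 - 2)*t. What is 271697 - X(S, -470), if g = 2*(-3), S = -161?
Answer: 271661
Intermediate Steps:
g = -6
n(t, f) = -6*t
X(o, s) = 36 (X(o, s) = -6*(-6) = 36)
271697 - X(S, -470) = 271697 - 1*36 = 271697 - 36 = 271661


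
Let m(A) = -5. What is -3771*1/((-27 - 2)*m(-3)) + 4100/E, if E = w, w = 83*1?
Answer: 281507/12035 ≈ 23.391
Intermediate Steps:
w = 83
E = 83
-3771*1/((-27 - 2)*m(-3)) + 4100/E = -3771*(-1/(5*(-27 - 2))) + 4100/83 = -3771/((-5*(-29))) + 4100*(1/83) = -3771/145 + 4100/83 = 281507/12035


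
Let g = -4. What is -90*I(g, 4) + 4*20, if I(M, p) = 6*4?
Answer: -2080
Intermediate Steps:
I(M, p) = 24
-90*I(g, 4) + 4*20 = -90*24 + 4*20 = -2160 + 80 = -2080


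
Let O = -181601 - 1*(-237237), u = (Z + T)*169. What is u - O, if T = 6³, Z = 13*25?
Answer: 35793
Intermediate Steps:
Z = 325
T = 216
u = 91429 (u = (325 + 216)*169 = 541*169 = 91429)
O = 55636 (O = -181601 + 237237 = 55636)
u - O = 91429 - 1*55636 = 91429 - 55636 = 35793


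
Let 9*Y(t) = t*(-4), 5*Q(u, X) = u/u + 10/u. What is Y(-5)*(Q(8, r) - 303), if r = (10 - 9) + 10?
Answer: -2017/3 ≈ -672.33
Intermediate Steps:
r = 11 (r = 1 + 10 = 11)
Q(u, X) = ⅕ + 2/u (Q(u, X) = (u/u + 10/u)/5 = (1 + 10/u)/5 = ⅕ + 2/u)
Y(t) = -4*t/9 (Y(t) = (t*(-4))/9 = (-4*t)/9 = -4*t/9)
Y(-5)*(Q(8, r) - 303) = (-4/9*(-5))*((⅕)*(10 + 8)/8 - 303) = 20*((⅕)*(⅛)*18 - 303)/9 = 20*(9/20 - 303)/9 = (20/9)*(-6051/20) = -2017/3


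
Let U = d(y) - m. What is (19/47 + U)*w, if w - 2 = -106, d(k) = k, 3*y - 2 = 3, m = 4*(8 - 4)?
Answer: 204256/141 ≈ 1448.6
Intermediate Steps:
m = 16 (m = 4*4 = 16)
y = 5/3 (y = ⅔ + (⅓)*3 = ⅔ + 1 = 5/3 ≈ 1.6667)
w = -104 (w = 2 - 106 = -104)
U = -43/3 (U = 5/3 - 1*16 = 5/3 - 16 = -43/3 ≈ -14.333)
(19/47 + U)*w = (19/47 - 43/3)*(-104) = -1964/141*(-104) = 204256/141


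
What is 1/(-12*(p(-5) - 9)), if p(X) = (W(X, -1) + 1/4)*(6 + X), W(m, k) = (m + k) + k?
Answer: 1/189 ≈ 0.0052910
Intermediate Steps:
W(m, k) = m + 2*k (W(m, k) = (k + m) + k = m + 2*k)
p(X) = (6 + X)*(-7/4 + X) (p(X) = ((X + 2*(-1)) + 1/4)*(6 + X) = ((X - 2) + ¼)*(6 + X) = ((-2 + X) + ¼)*(6 + X) = (-7/4 + X)*(6 + X) = (6 + X)*(-7/4 + X))
1/(-12*(p(-5) - 9)) = 1/(-12*((-21/2 + (-5)² + (17/4)*(-5)) - 9)) = 1/(-12*((-21/2 + 25 - 85/4) - 9)) = 1/(-12*(-27/4 - 9)) = 1/(-12*(-63/4)) = 1/189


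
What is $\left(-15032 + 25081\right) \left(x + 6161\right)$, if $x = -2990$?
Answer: $31865379$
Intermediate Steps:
$\left(-15032 + 25081\right) \left(x + 6161\right) = \left(-15032 + 25081\right) \left(-2990 + 6161\right) = 10049 \cdot 3171 = 31865379$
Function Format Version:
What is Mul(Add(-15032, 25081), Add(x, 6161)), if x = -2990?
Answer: 31865379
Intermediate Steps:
Mul(Add(-15032, 25081), Add(x, 6161)) = Mul(Add(-15032, 25081), Add(-2990, 6161)) = Mul(10049, 3171) = 31865379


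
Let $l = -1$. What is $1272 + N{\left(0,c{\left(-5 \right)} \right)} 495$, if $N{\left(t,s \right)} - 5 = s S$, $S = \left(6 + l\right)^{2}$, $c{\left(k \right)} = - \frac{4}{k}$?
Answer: $13647$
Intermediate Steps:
$S = 25$ ($S = \left(6 - 1\right)^{2} = 5^{2} = 25$)
$N{\left(t,s \right)} = 5 + 25 s$ ($N{\left(t,s \right)} = 5 + s 25 = 5 + 25 s$)
$1272 + N{\left(0,c{\left(-5 \right)} \right)} 495 = 1272 + \left(5 + 25 \left(- \frac{4}{-5}\right)\right) 495 = 1272 + \left(5 + 25 \left(\left(-4\right) \left(- \frac{1}{5}\right)\right)\right) 495 = 1272 + \left(5 + 25 \cdot \frac{4}{5}\right) 495 = 1272 + \left(5 + 20\right) 495 = 1272 + 25 \cdot 495 = 1272 + 12375 = 13647$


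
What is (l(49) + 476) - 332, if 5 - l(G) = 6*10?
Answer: 89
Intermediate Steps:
l(G) = -55 (l(G) = 5 - 6*10 = 5 - 1*60 = 5 - 60 = -55)
(l(49) + 476) - 332 = (-55 + 476) - 332 = 421 - 332 = 89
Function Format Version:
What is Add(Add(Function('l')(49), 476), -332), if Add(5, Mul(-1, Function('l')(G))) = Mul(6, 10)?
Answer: 89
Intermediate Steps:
Function('l')(G) = -55 (Function('l')(G) = Add(5, Mul(-1, Mul(6, 10))) = Add(5, Mul(-1, 60)) = Add(5, -60) = -55)
Add(Add(Function('l')(49), 476), -332) = Add(Add(-55, 476), -332) = Add(421, -332) = 89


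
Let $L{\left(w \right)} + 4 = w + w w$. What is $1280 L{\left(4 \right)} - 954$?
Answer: $19526$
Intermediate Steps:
$L{\left(w \right)} = -4 + w + w^{2}$ ($L{\left(w \right)} = -4 + \left(w + w w\right) = -4 + \left(w + w^{2}\right) = -4 + w + w^{2}$)
$1280 L{\left(4 \right)} - 954 = 1280 \left(-4 + 4 + 4^{2}\right) - 954 = 1280 \left(-4 + 4 + 16\right) - 954 = 1280 \cdot 16 - 954 = 20480 - 954 = 19526$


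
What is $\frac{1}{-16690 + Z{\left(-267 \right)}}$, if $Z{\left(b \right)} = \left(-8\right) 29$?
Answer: $- \frac{1}{16922} \approx -5.9095 \cdot 10^{-5}$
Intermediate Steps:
$Z{\left(b \right)} = -232$
$\frac{1}{-16690 + Z{\left(-267 \right)}} = \frac{1}{-16690 - 232} = \frac{1}{-16922} = - \frac{1}{16922}$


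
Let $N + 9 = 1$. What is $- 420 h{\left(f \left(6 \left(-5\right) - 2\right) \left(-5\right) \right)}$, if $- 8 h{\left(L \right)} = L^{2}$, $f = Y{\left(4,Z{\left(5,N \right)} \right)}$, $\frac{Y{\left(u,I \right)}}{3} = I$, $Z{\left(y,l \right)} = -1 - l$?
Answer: $592704000$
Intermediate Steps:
$N = -8$ ($N = -9 + 1 = -8$)
$Y{\left(u,I \right)} = 3 I$
$f = 21$ ($f = 3 \left(-1 - -8\right) = 3 \left(-1 + 8\right) = 3 \cdot 7 = 21$)
$h{\left(L \right)} = - \frac{L^{2}}{8}$
$- 420 h{\left(f \left(6 \left(-5\right) - 2\right) \left(-5\right) \right)} = - 420 \left(- \frac{\left(21 \left(6 \left(-5\right) - 2\right) \left(-5\right)\right)^{2}}{8}\right) = - 420 \left(- \frac{\left(21 \left(-30 - 2\right) \left(-5\right)\right)^{2}}{8}\right) = - 420 \left(- \frac{\left(21 \left(-32\right) \left(-5\right)\right)^{2}}{8}\right) = - 420 \left(- \frac{\left(\left(-672\right) \left(-5\right)\right)^{2}}{8}\right) = - 420 \left(- \frac{3360^{2}}{8}\right) = - 420 \left(\left(- \frac{1}{8}\right) 11289600\right) = \left(-420\right) \left(-1411200\right) = 592704000$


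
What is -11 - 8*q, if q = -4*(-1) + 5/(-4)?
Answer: -33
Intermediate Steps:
q = 11/4 (q = 4 + 5*(-¼) = 4 - 5/4 = 11/4 ≈ 2.7500)
-11 - 8*q = -11 - 8*11/4 = -11 - 22 = -33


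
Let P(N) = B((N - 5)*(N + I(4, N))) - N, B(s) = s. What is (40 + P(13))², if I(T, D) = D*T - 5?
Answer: 257049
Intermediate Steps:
I(T, D) = -5 + D*T
P(N) = -N + (-5 + N)*(-5 + 5*N) (P(N) = (N - 5)*(N + (-5 + N*4)) - N = (-5 + N)*(N + (-5 + 4*N)) - N = (-5 + N)*(-5 + 5*N) - N = -N + (-5 + N)*(-5 + 5*N))
(40 + P(13))² = (40 + (25 - 31*13 + 5*13²))² = (40 + (25 - 403 + 5*169))² = (40 + (25 - 403 + 845))² = (40 + 467)² = 507² = 257049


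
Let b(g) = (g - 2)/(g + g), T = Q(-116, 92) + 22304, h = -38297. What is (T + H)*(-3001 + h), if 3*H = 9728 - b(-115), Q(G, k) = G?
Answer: -120776296969/115 ≈ -1.0502e+9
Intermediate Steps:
T = 22188 (T = -116 + 22304 = 22188)
b(g) = (-2 + g)/(2*g) (b(g) = (-2 + g)/((2*g)) = (-2 + g)*(1/(2*g)) = (-2 + g)/(2*g))
H = 2237323/690 (H = (9728 - (-2 - 115)/(2*(-115)))/3 = (9728 - (-1)*(-117)/(2*115))/3 = (9728 - 1*117/230)/3 = (9728 - 117/230)/3 = (⅓)*(2237323/230) = 2237323/690 ≈ 3242.5)
(T + H)*(-3001 + h) = (22188 + 2237323/690)*(-3001 - 38297) = (17547043/690)*(-41298) = -120776296969/115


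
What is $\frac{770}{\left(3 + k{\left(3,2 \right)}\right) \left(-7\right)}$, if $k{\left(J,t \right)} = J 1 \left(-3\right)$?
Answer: $\frac{55}{3} \approx 18.333$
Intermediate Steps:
$k{\left(J,t \right)} = - 3 J$ ($k{\left(J,t \right)} = J \left(-3\right) = - 3 J$)
$\frac{770}{\left(3 + k{\left(3,2 \right)}\right) \left(-7\right)} = \frac{770}{\left(3 - 9\right) \left(-7\right)} = \frac{770}{\left(-6\right) \left(-7\right)} = \frac{770}{42} = 770 \cdot \frac{1}{42} = \frac{55}{3}$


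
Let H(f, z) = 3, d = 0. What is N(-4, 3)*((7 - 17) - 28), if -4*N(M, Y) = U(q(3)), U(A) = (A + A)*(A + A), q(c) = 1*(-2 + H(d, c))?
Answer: 38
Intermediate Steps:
q(c) = 1 (q(c) = 1*(-2 + 3) = 1*1 = 1)
U(A) = 4*A**2 (U(A) = (2*A)*(2*A) = 4*A**2)
N(M, Y) = -1 (N(M, Y) = -1**2 = -1)
N(-4, 3)*((7 - 17) - 28) = -((7 - 17) - 28) = -(-10 - 28) = -1*(-38) = 38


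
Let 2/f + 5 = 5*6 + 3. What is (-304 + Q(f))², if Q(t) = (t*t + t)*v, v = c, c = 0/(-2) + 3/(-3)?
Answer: 3552040801/38416 ≈ 92463.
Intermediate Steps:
f = 1/14 (f = 2/(-5 + (5*6 + 3)) = 2/(-5 + (30 + 3)) = 2/(-5 + 33) = 2/28 = 2*(1/28) = 1/14 ≈ 0.071429)
c = -1 (c = 0*(-½) + 3*(-⅓) = 0 - 1 = -1)
v = -1
Q(t) = -t - t² (Q(t) = (t*t + t)*(-1) = (t² + t)*(-1) = (t + t²)*(-1) = -t - t²)
(-304 + Q(f))² = (-304 - 1*1/14*(1 + 1/14))² = (-304 - 1*1/14*15/14)² = (-304 - 15/196)² = (-59599/196)² = 3552040801/38416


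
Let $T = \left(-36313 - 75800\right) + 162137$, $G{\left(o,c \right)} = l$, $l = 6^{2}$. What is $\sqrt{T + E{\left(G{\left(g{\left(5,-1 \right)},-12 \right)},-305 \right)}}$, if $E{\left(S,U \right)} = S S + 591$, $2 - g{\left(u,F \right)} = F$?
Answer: $\sqrt{51911} \approx 227.84$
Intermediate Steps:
$g{\left(u,F \right)} = 2 - F$
$l = 36$
$G{\left(o,c \right)} = 36$
$E{\left(S,U \right)} = 591 + S^{2}$ ($E{\left(S,U \right)} = S^{2} + 591 = 591 + S^{2}$)
$T = 50024$ ($T = -112113 + 162137 = 50024$)
$\sqrt{T + E{\left(G{\left(g{\left(5,-1 \right)},-12 \right)},-305 \right)}} = \sqrt{50024 + \left(591 + 36^{2}\right)} = \sqrt{50024 + \left(591 + 1296\right)} = \sqrt{50024 + 1887} = \sqrt{51911}$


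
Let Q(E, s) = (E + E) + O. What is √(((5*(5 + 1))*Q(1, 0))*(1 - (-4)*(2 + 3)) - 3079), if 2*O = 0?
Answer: I*√1819 ≈ 42.65*I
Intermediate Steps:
O = 0 (O = (½)*0 = 0)
Q(E, s) = 2*E (Q(E, s) = (E + E) + 0 = 2*E + 0 = 2*E)
√(((5*(5 + 1))*Q(1, 0))*(1 - (-4)*(2 + 3)) - 3079) = √(((5*(5 + 1))*(2*1))*(1 - (-4)*(2 + 3)) - 3079) = √(((5*6)*2)*(1 - (-4)*5) - 3079) = √((30*2)*(1 - 1*(-20)) - 3079) = √(60*(1 + 20) - 3079) = √(60*21 - 3079) = √(1260 - 3079) = √(-1819) = I*√1819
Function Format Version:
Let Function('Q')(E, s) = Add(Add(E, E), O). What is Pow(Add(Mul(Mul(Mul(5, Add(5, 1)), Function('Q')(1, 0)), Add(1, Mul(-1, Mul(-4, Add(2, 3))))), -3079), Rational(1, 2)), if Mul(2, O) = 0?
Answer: Mul(I, Pow(1819, Rational(1, 2))) ≈ Mul(42.650, I)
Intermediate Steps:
O = 0 (O = Mul(Rational(1, 2), 0) = 0)
Function('Q')(E, s) = Mul(2, E) (Function('Q')(E, s) = Add(Add(E, E), 0) = Add(Mul(2, E), 0) = Mul(2, E))
Pow(Add(Mul(Mul(Mul(5, Add(5, 1)), Function('Q')(1, 0)), Add(1, Mul(-1, Mul(-4, Add(2, 3))))), -3079), Rational(1, 2)) = Pow(Add(Mul(Mul(Mul(5, Add(5, 1)), Mul(2, 1)), Add(1, Mul(-1, Mul(-4, Add(2, 3))))), -3079), Rational(1, 2)) = Pow(Add(Mul(Mul(Mul(5, 6), 2), Add(1, Mul(-1, Mul(-4, 5)))), -3079), Rational(1, 2)) = Pow(Add(Mul(Mul(30, 2), Add(1, Mul(-1, -20))), -3079), Rational(1, 2)) = Pow(Add(Mul(60, Add(1, 20)), -3079), Rational(1, 2)) = Pow(Add(Mul(60, 21), -3079), Rational(1, 2)) = Pow(Add(1260, -3079), Rational(1, 2)) = Pow(-1819, Rational(1, 2)) = Mul(I, Pow(1819, Rational(1, 2)))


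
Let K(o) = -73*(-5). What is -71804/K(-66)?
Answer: -71804/365 ≈ -196.72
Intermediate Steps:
K(o) = 365
-71804/K(-66) = -71804/365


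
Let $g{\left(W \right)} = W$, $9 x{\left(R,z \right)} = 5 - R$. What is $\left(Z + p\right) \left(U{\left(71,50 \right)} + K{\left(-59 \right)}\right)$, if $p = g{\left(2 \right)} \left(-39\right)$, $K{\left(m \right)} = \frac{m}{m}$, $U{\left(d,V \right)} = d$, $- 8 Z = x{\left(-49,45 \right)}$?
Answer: $-5670$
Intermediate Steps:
$x{\left(R,z \right)} = \frac{5}{9} - \frac{R}{9}$ ($x{\left(R,z \right)} = \frac{5 - R}{9} = \frac{5}{9} - \frac{R}{9}$)
$Z = - \frac{3}{4}$ ($Z = - \frac{\frac{5}{9} - - \frac{49}{9}}{8} = - \frac{\frac{5}{9} + \frac{49}{9}}{8} = \left(- \frac{1}{8}\right) 6 = - \frac{3}{4} \approx -0.75$)
$K{\left(m \right)} = 1$
$p = -78$ ($p = 2 \left(-39\right) = -78$)
$\left(Z + p\right) \left(U{\left(71,50 \right)} + K{\left(-59 \right)}\right) = \left(- \frac{3}{4} - 78\right) \left(71 + 1\right) = \left(- \frac{315}{4}\right) 72 = -5670$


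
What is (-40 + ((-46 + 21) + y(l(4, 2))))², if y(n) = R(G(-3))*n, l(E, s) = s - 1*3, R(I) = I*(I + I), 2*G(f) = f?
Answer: 19321/4 ≈ 4830.3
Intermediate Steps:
G(f) = f/2
R(I) = 2*I² (R(I) = I*(2*I) = 2*I²)
l(E, s) = -3 + s (l(E, s) = s - 3 = -3 + s)
y(n) = 9*n/2 (y(n) = (2*((½)*(-3))²)*n = (2*(-3/2)²)*n = (2*(9/4))*n = 9*n/2)
(-40 + ((-46 + 21) + y(l(4, 2))))² = (-40 + ((-46 + 21) + 9*(-3 + 2)/2))² = (-40 + (-25 + (9/2)*(-1)))² = (-40 + (-25 - 9/2))² = (-40 - 59/2)² = (-139/2)² = 19321/4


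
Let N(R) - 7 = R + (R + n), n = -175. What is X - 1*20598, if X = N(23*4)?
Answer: -20582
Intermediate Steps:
N(R) = -168 + 2*R (N(R) = 7 + (R + (R - 175)) = 7 + (R + (-175 + R)) = 7 + (-175 + 2*R) = -168 + 2*R)
X = 16 (X = -168 + 2*(23*4) = -168 + 2*92 = -168 + 184 = 16)
X - 1*20598 = 16 - 1*20598 = 16 - 20598 = -20582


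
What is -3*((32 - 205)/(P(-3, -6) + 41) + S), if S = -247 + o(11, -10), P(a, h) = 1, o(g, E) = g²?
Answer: 5465/14 ≈ 390.36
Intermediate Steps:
S = -126 (S = -247 + 11² = -247 + 121 = -126)
-3*((32 - 205)/(P(-3, -6) + 41) + S) = -3*((32 - 205)/(1 + 41) - 126) = -3*(-173/42 - 126) = -3*(-5465/42) = 5465/14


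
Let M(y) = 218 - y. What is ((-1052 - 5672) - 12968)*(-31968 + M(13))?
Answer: 625476996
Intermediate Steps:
((-1052 - 5672) - 12968)*(-31968 + M(13)) = ((-1052 - 5672) - 12968)*(-31968 + (218 - 1*13)) = (-6724 - 12968)*(-31968 + (218 - 13)) = -19692*(-31968 + 205) = -19692*(-31763) = 625476996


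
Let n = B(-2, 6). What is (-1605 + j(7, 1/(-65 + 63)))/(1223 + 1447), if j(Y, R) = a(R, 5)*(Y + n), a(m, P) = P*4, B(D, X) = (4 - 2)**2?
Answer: -277/534 ≈ -0.51873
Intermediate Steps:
B(D, X) = 4 (B(D, X) = 2**2 = 4)
a(m, P) = 4*P
n = 4
j(Y, R) = 80 + 20*Y (j(Y, R) = (4*5)*(Y + 4) = 20*(4 + Y) = 80 + 20*Y)
(-1605 + j(7, 1/(-65 + 63)))/(1223 + 1447) = (-1605 + (80 + 20*7))/(1223 + 1447) = (-1605 + (80 + 140))/2670 = (-1605 + 220)*(1/2670) = -1385*1/2670 = -277/534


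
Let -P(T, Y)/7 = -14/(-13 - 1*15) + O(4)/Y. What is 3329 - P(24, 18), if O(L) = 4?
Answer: 60013/18 ≈ 3334.1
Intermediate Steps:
P(T, Y) = -7/2 - 28/Y (P(T, Y) = -7*(-14/(-13 - 1*15) + 4/Y) = -7*(-14/(-13 - 15) + 4/Y) = -7*(-14/(-28) + 4/Y) = -7*(-14*(-1/28) + 4/Y) = -7*(½ + 4/Y) = -7/2 - 28/Y)
3329 - P(24, 18) = 3329 - (-7/2 - 28/18) = 3329 - (-7/2 - 28*1/18) = 3329 - (-7/2 - 14/9) = 3329 - 1*(-91/18) = 3329 + 91/18 = 60013/18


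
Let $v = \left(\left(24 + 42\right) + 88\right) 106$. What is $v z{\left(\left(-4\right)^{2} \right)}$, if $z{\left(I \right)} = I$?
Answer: $261184$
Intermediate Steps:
$v = 16324$ ($v = \left(66 + 88\right) 106 = 154 \cdot 106 = 16324$)
$v z{\left(\left(-4\right)^{2} \right)} = 16324 \left(-4\right)^{2} = 16324 \cdot 16 = 261184$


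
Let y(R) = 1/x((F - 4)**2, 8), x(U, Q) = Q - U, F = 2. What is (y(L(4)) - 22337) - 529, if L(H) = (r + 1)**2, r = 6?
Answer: -91463/4 ≈ -22866.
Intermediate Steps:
L(H) = 49 (L(H) = (6 + 1)**2 = 7**2 = 49)
y(R) = 1/4 (y(R) = 1/(8 - (2 - 4)**2) = 1/(8 - 1*(-2)**2) = 1/(8 - 1*4) = 1/(8 - 4) = 1/4)
(y(L(4)) - 22337) - 529 = (1/4 - 22337) - 529 = -89347/4 - 529 = -91463/4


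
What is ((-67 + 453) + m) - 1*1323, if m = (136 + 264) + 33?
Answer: -504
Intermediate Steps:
m = 433 (m = 400 + 33 = 433)
((-67 + 453) + m) - 1*1323 = ((-67 + 453) + 433) - 1*1323 = (386 + 433) - 1323 = 819 - 1323 = -504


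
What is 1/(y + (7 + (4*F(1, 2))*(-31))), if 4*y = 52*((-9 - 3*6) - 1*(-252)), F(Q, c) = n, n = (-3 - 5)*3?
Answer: 1/5908 ≈ 0.00016926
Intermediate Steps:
n = -24 (n = -8*3 = -24)
F(Q, c) = -24
y = 2925 (y = (52*((-9 - 3*6) - 1*(-252)))/4 = (52*((-9 - 18) + 252))/4 = (52*(-27 + 252))/4 = (52*225)/4 = (¼)*11700 = 2925)
1/(y + (7 + (4*F(1, 2))*(-31))) = 1/(2925 + (7 + (4*(-24))*(-31))) = 1/(2925 + (7 - 96*(-31))) = 1/(2925 + (7 + 2976)) = 1/(2925 + 2983) = 1/5908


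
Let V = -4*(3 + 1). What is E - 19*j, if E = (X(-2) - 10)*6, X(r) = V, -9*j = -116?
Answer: -3608/9 ≈ -400.89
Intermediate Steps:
j = 116/9 (j = -⅑*(-116) = 116/9 ≈ 12.889)
V = -16 (V = -4*4 = -16)
X(r) = -16
E = -156 (E = (-16 - 10)*6 = -26*6 = -156)
E - 19*j = -156 - 19*116/9 = -156 - 2204/9 = -3608/9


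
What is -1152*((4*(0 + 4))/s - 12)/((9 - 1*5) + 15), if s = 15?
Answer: 62976/95 ≈ 662.91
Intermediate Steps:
-1152*((4*(0 + 4))/s - 12)/((9 - 1*5) + 15) = -1152*((4*(0 + 4))/15 - 12)/((9 - 1*5) + 15) = -1152*((4*4)*(1/15) - 12)/((9 - 5) + 15) = -1152*(16*(1/15) - 12)/(4 + 15) = -1152*(16/15 - 12)/19 = -(-62976)/(5*19) = -1152*(-164/285) = 62976/95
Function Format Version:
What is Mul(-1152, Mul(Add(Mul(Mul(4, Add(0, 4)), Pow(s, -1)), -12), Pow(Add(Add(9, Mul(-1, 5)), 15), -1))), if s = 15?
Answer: Rational(62976, 95) ≈ 662.91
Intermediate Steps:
Mul(-1152, Mul(Add(Mul(Mul(4, Add(0, 4)), Pow(s, -1)), -12), Pow(Add(Add(9, Mul(-1, 5)), 15), -1))) = Mul(-1152, Mul(Add(Mul(Mul(4, Add(0, 4)), Pow(15, -1)), -12), Pow(Add(Add(9, Mul(-1, 5)), 15), -1))) = Mul(-1152, Mul(Add(Mul(Mul(4, 4), Rational(1, 15)), -12), Pow(Add(Add(9, -5), 15), -1))) = Mul(-1152, Mul(Add(Mul(16, Rational(1, 15)), -12), Pow(Add(4, 15), -1))) = Mul(-1152, Mul(Add(Rational(16, 15), -12), Pow(19, -1))) = Mul(-1152, Mul(Rational(-164, 15), Rational(1, 19))) = Mul(-1152, Rational(-164, 285)) = Rational(62976, 95)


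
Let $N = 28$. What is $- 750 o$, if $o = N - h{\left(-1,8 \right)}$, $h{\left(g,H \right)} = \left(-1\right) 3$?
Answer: $-23250$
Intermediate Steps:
$h{\left(g,H \right)} = -3$
$o = 31$ ($o = 28 - -3 = 28 + 3 = 31$)
$- 750 o = \left(-750\right) 31 = -23250$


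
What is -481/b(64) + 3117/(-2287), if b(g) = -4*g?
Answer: 302095/585472 ≈ 0.51599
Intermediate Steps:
-481/b(64) + 3117/(-2287) = -481/((-4*64)) + 3117/(-2287) = -481/(-256) + 3117*(-1/2287) = -481*(-1/256) - 3117/2287 = 481/256 - 3117/2287 = 302095/585472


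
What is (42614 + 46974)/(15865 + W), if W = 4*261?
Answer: 89588/16909 ≈ 5.2982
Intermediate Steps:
W = 1044
(42614 + 46974)/(15865 + W) = (42614 + 46974)/(15865 + 1044) = 89588/16909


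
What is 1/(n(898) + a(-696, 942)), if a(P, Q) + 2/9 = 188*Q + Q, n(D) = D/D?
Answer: 9/1602349 ≈ 5.6168e-6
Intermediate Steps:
n(D) = 1
a(P, Q) = -2/9 + 189*Q (a(P, Q) = -2/9 + (188*Q + Q) = -2/9 + 189*Q)
1/(n(898) + a(-696, 942)) = 1/(1 + (-2/9 + 189*942)) = 1/(1 + (-2/9 + 178038)) = 1/(1 + 1602340/9) = 1/(1602349/9) = 9/1602349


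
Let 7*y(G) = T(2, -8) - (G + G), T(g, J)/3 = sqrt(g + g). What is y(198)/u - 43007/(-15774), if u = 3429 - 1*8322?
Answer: 493061539/180091758 ≈ 2.7378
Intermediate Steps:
u = -4893 (u = 3429 - 8322 = -4893)
T(g, J) = 3*sqrt(2)*sqrt(g) (T(g, J) = 3*sqrt(g + g) = 3*sqrt(2*g) = 3*(sqrt(2)*sqrt(g)) = 3*sqrt(2)*sqrt(g))
y(G) = 6/7 - 2*G/7 (y(G) = (3*sqrt(2)*sqrt(2) - (G + G))/7 = (6 - 2*G)/7 = 6/7 - 2*G/7)
y(198)/u - 43007/(-15774) = (6/7 - 2/7*198)/(-4893) - 43007/(-15774) = (6/7 - 396/7)*(-1/4893) - 43007*(-1/15774) = -390/7*(-1/4893) + 43007/15774 = 130/11417 + 43007/15774 = 493061539/180091758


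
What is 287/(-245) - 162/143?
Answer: -11533/5005 ≈ -2.3043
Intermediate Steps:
287/(-245) - 162/143 = 287*(-1/245) - 162*1/143 = -41/35 - 162/143 = -11533/5005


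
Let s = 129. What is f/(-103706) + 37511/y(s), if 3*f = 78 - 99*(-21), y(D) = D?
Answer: 3890023015/13378074 ≈ 290.78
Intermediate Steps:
f = 719 (f = (78 - 99*(-21))/3 = (78 + 2079)/3 = (1/3)*2157 = 719)
f/(-103706) + 37511/y(s) = 719/(-103706) + 37511/129 = 719*(-1/103706) + 37511*(1/129) = -719/103706 + 37511/129 = 3890023015/13378074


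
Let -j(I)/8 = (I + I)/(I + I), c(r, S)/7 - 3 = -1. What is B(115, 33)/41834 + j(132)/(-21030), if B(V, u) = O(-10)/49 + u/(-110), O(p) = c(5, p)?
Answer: 2340601/6158383140 ≈ 0.00038007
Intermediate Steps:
c(r, S) = 14 (c(r, S) = 21 + 7*(-1) = 21 - 7 = 14)
O(p) = 14
B(V, u) = 2/7 - u/110 (B(V, u) = 14/49 + u/(-110) = 14*(1/49) + u*(-1/110) = 2/7 - u/110)
j(I) = -8 (j(I) = -8*(I + I)/(I + I) = -8*2*I/(2*I) = -8*2*I*1/(2*I) = -8*1 = -8)
B(115, 33)/41834 + j(132)/(-21030) = (2/7 - 1/110*33)/41834 - 8/(-21030) = (2/7 - 3/10)*(1/41834) - 8*(-1/21030) = -1/70*1/41834 + 4/10515 = -1/2928380 + 4/10515 = 2340601/6158383140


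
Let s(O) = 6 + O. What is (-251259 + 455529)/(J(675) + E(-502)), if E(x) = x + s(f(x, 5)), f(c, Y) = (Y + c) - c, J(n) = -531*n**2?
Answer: -9285/10997153 ≈ -0.00084431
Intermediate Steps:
f(c, Y) = Y
E(x) = 11 + x (E(x) = x + (6 + 5) = x + 11 = 11 + x)
(-251259 + 455529)/(J(675) + E(-502)) = (-251259 + 455529)/(-531*675**2 + (11 - 502)) = 204270/(-531*455625 - 491) = 204270/(-241936875 - 491) = 204270/(-241937366) = 204270*(-1/241937366) = -9285/10997153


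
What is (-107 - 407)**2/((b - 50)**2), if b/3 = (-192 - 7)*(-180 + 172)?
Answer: 66049/5583769 ≈ 0.011829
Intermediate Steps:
b = 4776 (b = 3*((-192 - 7)*(-180 + 172)) = 3*(-199*(-8)) = 3*1592 = 4776)
(-107 - 407)**2/((b - 50)**2) = (-107 - 407)**2/((4776 - 50)**2) = (-514)**2/(4726**2) = 264196/22335076 = 264196*(1/22335076) = 66049/5583769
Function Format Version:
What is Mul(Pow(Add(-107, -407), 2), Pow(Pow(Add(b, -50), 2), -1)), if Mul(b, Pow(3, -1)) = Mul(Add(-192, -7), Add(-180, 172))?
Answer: Rational(66049, 5583769) ≈ 0.011829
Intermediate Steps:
b = 4776 (b = Mul(3, Mul(Add(-192, -7), Add(-180, 172))) = Mul(3, Mul(-199, -8)) = Mul(3, 1592) = 4776)
Mul(Pow(Add(-107, -407), 2), Pow(Pow(Add(b, -50), 2), -1)) = Mul(Pow(Add(-107, -407), 2), Pow(Pow(Add(4776, -50), 2), -1)) = Mul(Pow(-514, 2), Pow(Pow(4726, 2), -1)) = Mul(264196, Pow(22335076, -1)) = Mul(264196, Rational(1, 22335076)) = Rational(66049, 5583769)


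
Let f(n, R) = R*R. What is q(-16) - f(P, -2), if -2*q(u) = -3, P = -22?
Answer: -5/2 ≈ -2.5000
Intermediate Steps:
f(n, R) = R²
q(u) = 3/2 (q(u) = -½*(-3) = 3/2)
q(-16) - f(P, -2) = 3/2 - 1*(-2)² = 3/2 - 1*4 = 3/2 - 4 = -5/2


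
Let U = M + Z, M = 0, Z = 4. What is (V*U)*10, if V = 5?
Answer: 200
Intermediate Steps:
U = 4 (U = 0 + 4 = 4)
(V*U)*10 = (5*4)*10 = 20*10 = 200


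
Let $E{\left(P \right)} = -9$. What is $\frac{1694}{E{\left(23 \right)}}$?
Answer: $- \frac{1694}{9} \approx -188.22$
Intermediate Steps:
$\frac{1694}{E{\left(23 \right)}} = \frac{1694}{-9} = 1694 \left(- \frac{1}{9}\right) = - \frac{1694}{9}$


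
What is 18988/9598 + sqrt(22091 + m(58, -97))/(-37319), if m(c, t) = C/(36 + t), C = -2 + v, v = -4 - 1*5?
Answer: 9494/4799 - sqrt(82201282)/2276459 ≈ 1.9743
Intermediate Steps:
v = -9 (v = -4 - 5 = -9)
C = -11 (C = -2 - 9 = -11)
m(c, t) = -11/(36 + t)
18988/9598 + sqrt(22091 + m(58, -97))/(-37319) = 18988/9598 + sqrt(22091 - 11/(36 - 97))/(-37319) = 18988*(1/9598) + sqrt(22091 - 11/(-61))*(-1/37319) = 9494/4799 + sqrt(22091 - 11*(-1/61))*(-1/37319) = 9494/4799 + sqrt(22091 + 11/61)*(-1/37319) = 9494/4799 + sqrt(1347562/61)*(-1/37319) = 9494/4799 + (sqrt(82201282)/61)*(-1/37319) = 9494/4799 - sqrt(82201282)/2276459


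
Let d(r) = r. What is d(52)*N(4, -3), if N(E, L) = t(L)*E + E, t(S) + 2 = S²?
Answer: 1664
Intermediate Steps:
t(S) = -2 + S²
N(E, L) = E + E*(-2 + L²) (N(E, L) = (-2 + L²)*E + E = E*(-2 + L²) + E = E + E*(-2 + L²))
d(52)*N(4, -3) = 52*(4*(-1 + (-3)²)) = 52*(4*(-1 + 9)) = 52*(4*8) = 52*32 = 1664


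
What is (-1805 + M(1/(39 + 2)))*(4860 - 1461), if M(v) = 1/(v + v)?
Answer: -12131031/2 ≈ -6.0655e+6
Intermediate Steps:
M(v) = 1/(2*v)
(-1805 + M(1/(39 + 2)))*(4860 - 1461) = (-1805 + 1/(2*(1/(39 + 2))))*(4860 - 1461) = (-1805 + 1/(2*(1/41)))*3399 = (-1805 + (½)*41)*3399 = (-1805 + 41/2)*3399 = -3569/2*3399 = -12131031/2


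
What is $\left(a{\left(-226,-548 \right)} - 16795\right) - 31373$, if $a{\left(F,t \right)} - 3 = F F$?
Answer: $2911$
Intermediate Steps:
$a{\left(F,t \right)} = 3 + F^{2}$ ($a{\left(F,t \right)} = 3 + F F = 3 + F^{2}$)
$\left(a{\left(-226,-548 \right)} - 16795\right) - 31373 = \left(\left(3 + \left(-226\right)^{2}\right) - 16795\right) - 31373 = \left(\left(3 + 51076\right) - 16795\right) - 31373 = \left(51079 - 16795\right) - 31373 = 34284 - 31373 = 2911$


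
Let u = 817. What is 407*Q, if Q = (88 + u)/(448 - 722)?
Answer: -368335/274 ≈ -1344.3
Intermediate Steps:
Q = -905/274 (Q = (88 + 817)/(448 - 722) = 905/(-274) = 905*(-1/274) = -905/274 ≈ -3.3029)
407*Q = 407*(-905/274) = -368335/274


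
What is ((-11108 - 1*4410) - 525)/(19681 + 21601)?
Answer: -16043/41282 ≈ -0.38862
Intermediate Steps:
((-11108 - 1*4410) - 525)/(19681 + 21601) = ((-11108 - 4410) - 525)/41282 = (-15518 - 525)*(1/41282) = -16043*1/41282 = -16043/41282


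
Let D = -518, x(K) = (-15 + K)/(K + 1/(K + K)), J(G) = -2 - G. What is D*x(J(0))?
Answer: -35224/9 ≈ -3913.8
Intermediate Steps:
x(K) = (-15 + K)/(K + 1/(2*K))
D*x(J(0)) = -1036*(-2 - 1*0)*(-15 + (-2 - 1*0))/(1 + 2*(-2 - 1*0)²) = -1036*(-2 + 0)*(-15 + (-2 + 0))/(1 + 2*(-2 + 0)²) = -1036*(-2)*(-15 - 2)/(1 + 2*(-2)²) = -1036*(-2)*(-17)/(1 + 2*4) = -1036*(-2)*(-17)/(1 + 8) = -1036*(-2)*(-17)/9 = -518*68/9 = -35224/9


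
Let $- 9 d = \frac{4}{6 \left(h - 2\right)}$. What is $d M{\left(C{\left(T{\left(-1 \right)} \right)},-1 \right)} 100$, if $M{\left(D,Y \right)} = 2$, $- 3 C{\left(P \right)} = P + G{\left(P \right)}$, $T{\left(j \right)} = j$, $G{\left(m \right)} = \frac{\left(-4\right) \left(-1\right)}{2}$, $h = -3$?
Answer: $\frac{80}{27} \approx 2.963$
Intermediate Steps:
$G{\left(m \right)} = 2$ ($G{\left(m \right)} = 4 \cdot \frac{1}{2} = 2$)
$C{\left(P \right)} = - \frac{2}{3} - \frac{P}{3}$ ($C{\left(P \right)} = - \frac{P + 2}{3} = - \frac{2 + P}{3} = - \frac{2}{3} - \frac{P}{3}$)
$d = \frac{2}{135}$ ($d = - \frac{4 \frac{1}{6 \left(-3 - 2\right)}}{9} = - \frac{4 \frac{1}{6 \left(-5\right)}}{9} = - \frac{4 \frac{1}{-30}}{9} = - \frac{4 \left(- \frac{1}{30}\right)}{9} = \left(- \frac{1}{9}\right) \left(- \frac{2}{15}\right) = \frac{2}{135} \approx 0.014815$)
$d M{\left(C{\left(T{\left(-1 \right)} \right)},-1 \right)} 100 = \frac{2}{135} \cdot 2 \cdot 100 = \frac{4}{135} \cdot 100 = \frac{80}{27}$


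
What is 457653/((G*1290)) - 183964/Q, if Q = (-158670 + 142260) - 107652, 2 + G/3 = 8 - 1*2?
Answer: 1104168689/35564440 ≈ 31.047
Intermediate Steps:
G = 12 (G = -6 + 3*(8 - 1*2) = -6 + 3*(8 - 2) = -6 + 3*6 = -6 + 18 = 12)
Q = -124062 (Q = -16410 - 107652 = -124062)
457653/((G*1290)) - 183964/Q = 457653/((12*1290)) - 183964/(-124062) = 457653/15480 - 183964*(-1/124062) = 457653*(1/15480) + 91982/62031 = 152551/5160 + 91982/62031 = 1104168689/35564440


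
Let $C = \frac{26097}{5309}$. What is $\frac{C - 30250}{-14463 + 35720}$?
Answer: $- \frac{160571153}{112853413} \approx -1.4228$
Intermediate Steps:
$C = \frac{26097}{5309}$ ($C = 26097 \cdot \frac{1}{5309} = \frac{26097}{5309} \approx 4.9156$)
$\frac{C - 30250}{-14463 + 35720} = \frac{\frac{26097}{5309} - 30250}{-14463 + 35720} = - \frac{160571153}{5309 \cdot 21257} = \left(- \frac{160571153}{5309}\right) \frac{1}{21257} = - \frac{160571153}{112853413}$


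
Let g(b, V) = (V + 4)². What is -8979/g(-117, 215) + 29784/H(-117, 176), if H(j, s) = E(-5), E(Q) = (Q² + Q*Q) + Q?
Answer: 241513/365 ≈ 661.68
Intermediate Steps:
E(Q) = Q + 2*Q² (E(Q) = (Q² + Q²) + Q = 2*Q² + Q = Q + 2*Q²)
H(j, s) = 45 (H(j, s) = -5*(1 + 2*(-5)) = -5*(1 - 10) = -5*(-9) = 45)
g(b, V) = (4 + V)²
-8979/g(-117, 215) + 29784/H(-117, 176) = -8979/(4 + 215)² + 29784/45 = -8979/(219²) + 29784*(1/45) = -8979/47961 + 9928/15 = -8979*1/47961 + 9928/15 = -41/219 + 9928/15 = 241513/365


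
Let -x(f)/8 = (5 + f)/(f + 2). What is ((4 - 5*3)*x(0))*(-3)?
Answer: -660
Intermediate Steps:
x(f) = -8*(5 + f)/(2 + f) (x(f) = -8*(5 + f)/(f + 2) = -8*(5 + f)/(2 + f))
((4 - 5*3)*x(0))*(-3) = ((4 - 5*3)*(8*(-5 - 1*0)/(2 + 0)))*(-3) = ((4 - 15)*(8*(-5 + 0)/2))*(-3) = -88*(-5)/2*(-3) = -11*(-20)*(-3) = 220*(-3) = -660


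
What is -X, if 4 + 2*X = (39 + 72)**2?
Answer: -12317/2 ≈ -6158.5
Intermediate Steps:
X = 12317/2 (X = -2 + (39 + 72)**2/2 = -2 + (1/2)*111**2 = -2 + (1/2)*12321 = -2 + 12321/2 = 12317/2 ≈ 6158.5)
-X = -1*12317/2 = -12317/2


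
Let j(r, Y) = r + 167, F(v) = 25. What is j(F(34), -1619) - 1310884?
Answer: -1310692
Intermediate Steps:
j(r, Y) = 167 + r
j(F(34), -1619) - 1310884 = (167 + 25) - 1310884 = 192 - 1310884 = -1310692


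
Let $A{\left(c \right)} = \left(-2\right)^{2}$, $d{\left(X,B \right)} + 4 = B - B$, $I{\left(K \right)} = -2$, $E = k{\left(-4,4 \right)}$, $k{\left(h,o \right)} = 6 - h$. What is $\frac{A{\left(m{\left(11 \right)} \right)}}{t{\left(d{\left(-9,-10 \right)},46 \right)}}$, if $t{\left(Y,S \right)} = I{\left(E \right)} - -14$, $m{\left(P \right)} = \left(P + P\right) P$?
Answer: $\frac{1}{3} \approx 0.33333$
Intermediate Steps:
$E = 10$ ($E = 6 - -4 = 6 + 4 = 10$)
$m{\left(P \right)} = 2 P^{2}$ ($m{\left(P \right)} = 2 P P = 2 P^{2}$)
$d{\left(X,B \right)} = -4$ ($d{\left(X,B \right)} = -4 + \left(B - B\right) = -4 + 0 = -4$)
$t{\left(Y,S \right)} = 12$ ($t{\left(Y,S \right)} = -2 - -14 = -2 + 14 = 12$)
$A{\left(c \right)} = 4$
$\frac{A{\left(m{\left(11 \right)} \right)}}{t{\left(d{\left(-9,-10 \right)},46 \right)}} = \frac{4}{12} = 4 \cdot \frac{1}{12} = \frac{1}{3}$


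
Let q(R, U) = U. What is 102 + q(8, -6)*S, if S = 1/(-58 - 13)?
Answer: 7248/71 ≈ 102.08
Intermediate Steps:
S = -1/71 (S = 1/(-71) = -1/71 ≈ -0.014085)
102 + q(8, -6)*S = 102 - 6*(-1/71) = 102 + 6/71 = 7248/71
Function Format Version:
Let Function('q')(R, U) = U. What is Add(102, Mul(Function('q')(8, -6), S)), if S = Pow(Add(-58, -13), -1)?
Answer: Rational(7248, 71) ≈ 102.08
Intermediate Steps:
S = Rational(-1, 71) (S = Pow(-71, -1) = Rational(-1, 71) ≈ -0.014085)
Add(102, Mul(Function('q')(8, -6), S)) = Add(102, Mul(-6, Rational(-1, 71))) = Add(102, Rational(6, 71)) = Rational(7248, 71)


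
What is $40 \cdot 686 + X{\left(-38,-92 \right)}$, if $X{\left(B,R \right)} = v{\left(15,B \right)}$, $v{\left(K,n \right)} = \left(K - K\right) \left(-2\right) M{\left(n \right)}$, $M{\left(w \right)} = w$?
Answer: $27440$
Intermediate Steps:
$v{\left(K,n \right)} = 0$ ($v{\left(K,n \right)} = \left(K - K\right) \left(-2\right) n = 0 \left(-2\right) n = 0 n = 0$)
$X{\left(B,R \right)} = 0$
$40 \cdot 686 + X{\left(-38,-92 \right)} = 40 \cdot 686 + 0 = 27440 + 0 = 27440$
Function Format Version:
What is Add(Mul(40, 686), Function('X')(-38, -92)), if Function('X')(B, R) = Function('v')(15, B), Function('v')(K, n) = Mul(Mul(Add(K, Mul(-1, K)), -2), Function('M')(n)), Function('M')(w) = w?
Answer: 27440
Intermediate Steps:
Function('v')(K, n) = 0 (Function('v')(K, n) = Mul(Mul(Add(K, Mul(-1, K)), -2), n) = Mul(Mul(0, -2), n) = Mul(0, n) = 0)
Function('X')(B, R) = 0
Add(Mul(40, 686), Function('X')(-38, -92)) = Add(Mul(40, 686), 0) = Add(27440, 0) = 27440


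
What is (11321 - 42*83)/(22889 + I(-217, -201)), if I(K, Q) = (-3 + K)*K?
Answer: 7835/70629 ≈ 0.11093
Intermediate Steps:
I(K, Q) = K*(-3 + K)
(11321 - 42*83)/(22889 + I(-217, -201)) = (11321 - 42*83)/(22889 - 217*(-3 - 217)) = (11321 - 3486)/(22889 - 217*(-220)) = 7835/(22889 + 47740) = 7835/70629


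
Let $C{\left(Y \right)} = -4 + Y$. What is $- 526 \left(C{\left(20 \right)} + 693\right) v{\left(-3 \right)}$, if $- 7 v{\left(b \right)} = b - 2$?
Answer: $- \frac{1864670}{7} \approx -2.6638 \cdot 10^{5}$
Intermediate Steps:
$v{\left(b \right)} = \frac{2}{7} - \frac{b}{7}$ ($v{\left(b \right)} = - \frac{b - 2}{7} = - \frac{-2 + b}{7} = \frac{2}{7} - \frac{b}{7}$)
$- 526 \left(C{\left(20 \right)} + 693\right) v{\left(-3 \right)} = - 526 \left(\left(-4 + 20\right) + 693\right) \left(\frac{2}{7} - - \frac{3}{7}\right) = - 526 \left(16 + 693\right) \left(\frac{2}{7} + \frac{3}{7}\right) = \left(-526\right) 709 \cdot \frac{5}{7} = \left(-372934\right) \frac{5}{7} = - \frac{1864670}{7}$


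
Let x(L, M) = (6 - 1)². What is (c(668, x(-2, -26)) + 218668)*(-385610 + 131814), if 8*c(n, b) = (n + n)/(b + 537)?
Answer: -15594696099534/281 ≈ -5.5497e+10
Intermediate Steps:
x(L, M) = 25 (x(L, M) = 5² = 25)
c(n, b) = n/(4*(537 + b)) (c(n, b) = ((n + n)/(b + 537))/8 = ((2*n)/(537 + b))/8 = (2*n/(537 + b))/8 = n/(4*(537 + b)))
(c(668, x(-2, -26)) + 218668)*(-385610 + 131814) = ((¼)*668/(537 + 25) + 218668)*(-385610 + 131814) = ((¼)*668/562 + 218668)*(-253796) = ((¼)*668*(1/562) + 218668)*(-253796) = (167/562 + 218668)*(-253796) = (122891583/562)*(-253796) = -15594696099534/281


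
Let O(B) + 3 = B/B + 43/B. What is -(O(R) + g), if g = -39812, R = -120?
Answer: 4777723/120 ≈ 39814.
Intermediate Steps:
O(B) = -2 + 43/B (O(B) = -3 + (B/B + 43/B) = -3 + (1 + 43/B) = -2 + 43/B)
-(O(R) + g) = -((-2 + 43/(-120)) - 39812) = -((-2 + 43*(-1/120)) - 39812) = -((-2 - 43/120) - 39812) = -(-283/120 - 39812) = -1*(-4777723/120) = 4777723/120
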